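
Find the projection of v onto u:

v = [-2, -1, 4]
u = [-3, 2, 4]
proj_u(v) = [-60/29, 40/29, 80/29]

v·u = (-2)(-3) + (-1)(2) + (4)(4) = 20
u·u = (-3)² + (2)² + (4)² = 29
proj_u(v) = (v·u / u·u) × u = (20/29) × u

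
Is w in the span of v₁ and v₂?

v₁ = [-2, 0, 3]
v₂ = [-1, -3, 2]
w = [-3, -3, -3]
No

Form the augmented matrix and row-reduce:
[v₁|v₂|w] = 
  [ -2,  -1,  -3]
  [  0,  -3,  -3]
  [  3,   2,  -3]
R3 → R3 + (3/2)·R1
R3 → R3 + (1/6)·R2
REF = 
  [ -2,  -1,  -3]
  [  0,  -3,  -3]
  [  0,   0,  -8]

Row 3 reads [0 0 | -8], i.e. 0 = -8, so the system is inconsistent and w ∉ span{v₁, v₂}.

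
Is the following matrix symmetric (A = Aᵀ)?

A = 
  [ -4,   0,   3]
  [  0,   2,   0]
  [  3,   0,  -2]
Yes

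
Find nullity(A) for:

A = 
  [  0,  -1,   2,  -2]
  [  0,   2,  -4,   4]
nullity(A) = 3

Row reduce:
R2 → R2 + (2)·R1
REF = 
  [  0,  -1,   2,  -2]
  [  0,   0,   0,   0]
Pivot columns: 2 → 1 pivot.
rank(A) = 1, so nullity(A) = 4 - 1 = 3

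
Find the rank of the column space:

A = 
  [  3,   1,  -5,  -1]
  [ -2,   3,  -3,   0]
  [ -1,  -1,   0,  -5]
dim(Col(A)) = 3

Row reduce:
R2 → R2 + (2/3)·R1
R3 → R3 + (1/3)·R1
R3 → R3 + (2/11)·R2
REF = 
  [     3,      1,     -5,     -1]
  [     0,   11/3,  -19/3,   -2/3]
  [     0,      0, -31/11, -60/11]
Pivot columns: 1, 2, 3 → 3 pivots.
dim(Col(A)) = number of pivot columns = 3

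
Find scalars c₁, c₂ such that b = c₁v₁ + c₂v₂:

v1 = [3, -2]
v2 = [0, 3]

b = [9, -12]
c1 = 3, c2 = -2

b = 3·v1 + -2·v2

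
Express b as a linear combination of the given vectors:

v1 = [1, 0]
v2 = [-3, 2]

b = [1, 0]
c1 = 1, c2 = 0

b = 1·v1 + 0·v2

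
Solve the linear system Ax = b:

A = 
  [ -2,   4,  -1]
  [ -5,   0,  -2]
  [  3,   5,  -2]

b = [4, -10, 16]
Row reduce the augmented matrix [A|b]:
R2 → R2 - (5/2)·R1
R3 → R3 + (3/2)·R1
R3 → R3 + (11/10)·R2
REF = 
  [    -2,      4,     -1,      4]
  [     0,    -10,    1/2,    -20]
  [     0,      0, -59/20,      0]

Back-substitution:
x₃ = 0 / (-59/20) = 0
x₂ = (-20 - (1/2)(0)) / (-10) = 2
x₁ = (4 - (4)(2) - (-1)(0)) / (-2) = 2

x = [2, 2, 0]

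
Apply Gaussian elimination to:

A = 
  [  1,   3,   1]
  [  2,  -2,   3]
Row operations:
R2 → R2 - (2)·R1

Resulting echelon form:
REF = 
  [  1,   3,   1]
  [  0,  -8,   1]

Rank = 2 (number of non-zero pivot rows).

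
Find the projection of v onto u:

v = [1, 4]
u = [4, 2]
proj_u(v) = [12/5, 6/5]

v·u = (1)(4) + (4)(2) = 12
u·u = (4)² + (2)² = 20
proj_u(v) = (v·u / u·u) × u = (12/20) × u = (3/5) × u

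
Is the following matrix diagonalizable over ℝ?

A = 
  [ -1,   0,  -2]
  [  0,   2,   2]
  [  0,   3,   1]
No

Characteristic polynomial: det(λI - A) = λ³ - 2λ² - 7λ - 4
Testing integer divisors of the constant term: p(-1) = 0, so (λ + 1) is a factor:
p(λ) = (λ + 1)(λ² - 3λ - 4)
λ² - 3λ - 4 = (λ + 1)(λ - 4)
Eigenvalues: -1, 4, -1
λ=-1: alg. mult. = 2, geom. mult. = 3 - rank(A - (-1)I) = 3 - 2 = 1
λ=4: alg. mult. = 1, geom. mult. = 3 - rank(A - (4)I) = 3 - 2 = 1
Sum of geometric multiplicities = 2 < n = 3, so there aren't enough independent eigenvectors.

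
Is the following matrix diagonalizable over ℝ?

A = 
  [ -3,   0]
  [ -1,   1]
Yes

tr(A) = -2, det(A) = -3
Characteristic polynomial: λ² - tr(A)λ + det(A) = λ² + 2λ - 3
λ² + 2λ - 3 = (λ + 3)(λ - 1)
Eigenvalues: 1, -3
λ=-3: alg. mult. = 1, geom. mult. = 2 - rank(A - (-3)I) = 2 - 1 = 1
λ=1: alg. mult. = 1, geom. mult. = 2 - rank(A - (1)I) = 2 - 1 = 1
Sum of geometric multiplicities equals n, so A has n independent eigenvectors.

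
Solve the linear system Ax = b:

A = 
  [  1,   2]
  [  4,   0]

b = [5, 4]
Row reduce the augmented matrix [A|b]:
R2 → R2 - (4)·R1
REF = 
  [  1,   2,   5]
  [  0,  -8, -16]

Back-substitution:
x₂ = (-16) / (-8) = 2
x₁ = (5 - (2)(2)) / 1 = 1

x = [1, 2]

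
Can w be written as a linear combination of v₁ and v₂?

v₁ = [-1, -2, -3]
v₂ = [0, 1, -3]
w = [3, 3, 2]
No

Form the augmented matrix and row-reduce:
[v₁|v₂|w] = 
  [ -1,   0,   3]
  [ -2,   1,   3]
  [ -3,  -3,   2]
R2 → R2 - (2)·R1
R3 → R3 - (3)·R1
R3 → R3 + (3)·R2
REF = 
  [ -1,   0,   3]
  [  0,   1,  -3]
  [  0,   0, -16]

Row 3 reads [0 0 | -16], i.e. 0 = -16, so the system is inconsistent and w ∉ span{v₁, v₂}.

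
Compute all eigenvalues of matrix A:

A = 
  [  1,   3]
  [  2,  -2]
tr(A) = -1, det(A) = -8
Characteristic polynomial: λ² - tr(A)λ + det(A) = λ² + λ - 8
λ² + λ - 8 = 0  ⇒  λ = (-1 ± √((1)² - 4·(-8)))/2 = (-1 ± √(33))/2
  = (-1 + √33)/2,  (-1 - √33)/2

λ = (-1 + √33)/2, (-1 - √33)/2  (≈ 2.372, -3.372)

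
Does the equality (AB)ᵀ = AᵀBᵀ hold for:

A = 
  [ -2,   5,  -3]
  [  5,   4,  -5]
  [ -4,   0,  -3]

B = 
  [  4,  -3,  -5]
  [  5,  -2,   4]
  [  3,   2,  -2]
No

(AB)ᵀ = 
  [  8,  25, -25]
  [-10, -33,   6]
  [ 36,   1,  26]

AᵀBᵀ = 
  [ -3, -36,  12]
  [  8,  17,  23]
  [ 18, -17, -13]

The two matrices differ, so (AB)ᵀ ≠ AᵀBᵀ in general. The correct identity is (AB)ᵀ = BᵀAᵀ.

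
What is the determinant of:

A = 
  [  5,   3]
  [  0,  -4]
For a 2×2 matrix, det = ad - bc = (5)(-4) - (3)(0) = -20

det(A) = -20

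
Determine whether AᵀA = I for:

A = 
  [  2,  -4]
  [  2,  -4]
No

AᵀA = 
  [  8, -16]
  [-16,  32]
≠ I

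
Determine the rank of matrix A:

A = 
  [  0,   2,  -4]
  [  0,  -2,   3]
rank(A) = 2

Row reduce:
R2 → R2 + (1)·R1
REF = 
  [  0,   2,  -4]
  [  0,   0,  -1]
Pivot columns: 2, 3 → 2 pivots.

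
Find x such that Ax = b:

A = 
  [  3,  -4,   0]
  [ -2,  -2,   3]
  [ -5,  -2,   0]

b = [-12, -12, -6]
Row reduce the augmented matrix [A|b]:
R2 → R2 + (2/3)·R1
R3 → R3 + (5/3)·R1
R3 → R3 - (13/7)·R2
REF = 
  [    3,    -4,     0,   -12]
  [    0, -14/3,     3,   -20]
  [    0,     0, -39/7,  78/7]

Back-substitution:
x₃ = (78/7) / (-39/7) = -2
x₂ = (-20 - (3)(-2)) / (-14/3) = 3
x₁ = (-12 - (-4)(3) - (0)(-2)) / 3 = 0

x = [0, 3, -2]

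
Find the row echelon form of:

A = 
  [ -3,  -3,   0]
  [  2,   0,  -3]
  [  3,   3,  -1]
Row operations:
R2 → R2 + (2/3)·R1
R3 → R3 + (1)·R1

Resulting echelon form:
REF = 
  [ -3,  -3,   0]
  [  0,  -2,  -3]
  [  0,   0,  -1]

Rank = 3 (number of non-zero pivot rows).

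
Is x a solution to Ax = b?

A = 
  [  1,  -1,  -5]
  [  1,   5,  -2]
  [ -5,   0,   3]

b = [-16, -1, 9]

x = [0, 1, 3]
Yes

Ax = [-16, -1, 9] = b ✓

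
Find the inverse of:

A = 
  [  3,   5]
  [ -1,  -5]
det(A) = (3)(-5) - (5)(-1) = -10
For a 2×2 matrix, A⁻¹ = (1/det(A)) · [[d, -b], [-c, a]]
    = (-1/10) · [[-5, -5], [1, 3]]

A⁻¹ = 
  [  1/2,   1/2]
  [-1/10, -3/10]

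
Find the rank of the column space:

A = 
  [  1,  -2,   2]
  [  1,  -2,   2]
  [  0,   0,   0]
dim(Col(A)) = 1

Row reduce:
R2 → R2 - (1)·R1
REF = 
  [  1,  -2,   2]
  [  0,   0,   0]
  [  0,   0,   0]
Pivot columns: 1 → 1 pivot.
dim(Col(A)) = number of pivot columns = 1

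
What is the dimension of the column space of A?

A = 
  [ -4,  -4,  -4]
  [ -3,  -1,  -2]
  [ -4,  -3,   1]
Row reduce:
R2 → R2 - (3/4)·R1
R3 → R3 - (1)·R1
R3 → R3 - (1/2)·R2
REF = 
  [ -4,  -4,  -4]
  [  0,   2,   1]
  [  0,   0, 9/2]
Pivot columns: 1, 2, 3 → 3 pivots.
dim(Col(A)) = number of pivot columns = 3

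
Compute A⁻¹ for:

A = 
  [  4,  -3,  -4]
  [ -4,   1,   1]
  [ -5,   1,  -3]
det(A) = (4)·((1)(-3) - (1)(1)) - (-3)·((-4)(-3) - (1)(-5)) + (-4)·((-4)(1) - (1)(-5))
  = (4)(-4) - (-3)(17) + (-4)(1)
  = 31
det(A) = 31 ≠ 0, so A is invertible.

Cofactors Cᵢⱼ = (-1)ⁱ⁺ʲ·Mᵢⱼ:
C = 
  [ -4, -17,   1]
  [-13, -32,  11]
  [  1,  12,  -8]

adj(A) = Cᵀ:
adj(A) = 
  [ -4, -13,   1]
  [-17, -32,  12]
  [  1,  11,  -8]

A⁻¹ = (1/31) · adj(A):
A⁻¹ = 
  [ -4/31, -13/31,   1/31]
  [-17/31, -32/31,  12/31]
  [  1/31,  11/31,  -8/31]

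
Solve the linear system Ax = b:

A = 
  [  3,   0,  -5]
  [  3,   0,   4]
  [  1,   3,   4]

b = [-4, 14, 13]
Row reduce the augmented matrix [A|b]:
R2 → R2 - (1)·R1
R3 → R3 - (1/3)·R1
Swap R2 ↔ R3
REF = 
  [   3,    0,   -5,   -4]
  [   0,    3, 17/3, 43/3]
  [   0,    0,    9,   18]

Back-substitution:
x₃ = 18 / 9 = 2
x₂ = (43/3 - (17/3)(2)) / 3 = 1
x₁ = (-4 - (0)(1) - (-5)(2)) / 3 = 2

x = [2, 1, 2]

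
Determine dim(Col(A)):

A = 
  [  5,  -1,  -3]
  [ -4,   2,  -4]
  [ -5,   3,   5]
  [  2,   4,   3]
Row reduce:
R2 → R2 + (4/5)·R1
R3 → R3 + (1)·R1
R4 → R4 - (2/5)·R1
R3 → R3 - (5/3)·R2
R4 → R4 - (11/3)·R2
R4 → R4 - (83/38)·R3
REF = 
  [    5,    -1,    -3]
  [    0,   6/5, -32/5]
  [    0,     0,  38/3]
  [    0,     0,     0]
Pivot columns: 1, 2, 3 → 3 pivots.
dim(Col(A)) = number of pivot columns = 3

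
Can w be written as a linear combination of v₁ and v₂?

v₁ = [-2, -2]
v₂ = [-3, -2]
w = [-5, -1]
Yes

Form the augmented matrix and row-reduce:
[v₁|v₂|w] = 
  [ -2,  -3,  -5]
  [ -2,  -2,  -1]
R2 → R2 - (1)·R1
REF = 
  [ -2,  -3,  -5]
  [  0,   1,   4]

No row of the form [0 0 | nonzero], so the system is consistent. Back-substitution gives c₁ = -7/2, c₂ = 4: w = (-7/2)·v₁ + (4)·v₂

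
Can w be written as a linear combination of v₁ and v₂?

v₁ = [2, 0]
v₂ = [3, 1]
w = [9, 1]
Yes

Form the augmented matrix and row-reduce:
[v₁|v₂|w] = 
  [  2,   3,   9]
  [  0,   1,   1]
(already in echelon form — no row operations needed)

No row of the form [0 0 | nonzero], so the system is consistent. Back-substitution gives c₁ = 3, c₂ = 1: w = (3)·v₁ + (1)·v₂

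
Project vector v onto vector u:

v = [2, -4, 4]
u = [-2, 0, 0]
v·u = (2)(-2) + (-4)(0) + (4)(0) = -4
u·u = (-2)² + (0)² + (0)² = 4
proj_u(v) = (v·u / u·u) × u = (-4/4) × u = (-1) × u

proj_u(v) = [2, 0, 0]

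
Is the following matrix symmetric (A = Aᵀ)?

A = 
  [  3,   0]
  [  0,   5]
Yes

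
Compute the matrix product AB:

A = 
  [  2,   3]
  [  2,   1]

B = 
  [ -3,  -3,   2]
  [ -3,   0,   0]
AB = 
  [-15,  -6,   4]
  [ -9,  -6,   4]

A is 2×2 and B is 2×3, so AB is 2×3. Each entry is (row of A)·(column of B):
AB[1,1] = (2)(-3) + (3)(-3) = -15
AB[1,2] = (2)(-3) + (3)(0) = -6
AB[1,3] = (2)(2) + (3)(0) = 4
AB[2,1] = (2)(-3) + (1)(-3) = -9
AB[2,2] = (2)(-3) + (1)(0) = -6
AB[2,3] = (2)(2) + (1)(0) = 4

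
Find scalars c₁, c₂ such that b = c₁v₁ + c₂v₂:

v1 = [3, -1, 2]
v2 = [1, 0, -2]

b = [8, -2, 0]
c1 = 2, c2 = 2

b = 2·v1 + 2·v2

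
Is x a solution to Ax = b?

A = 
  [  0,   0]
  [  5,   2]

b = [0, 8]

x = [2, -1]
Yes

Ax = [0, 8] = b ✓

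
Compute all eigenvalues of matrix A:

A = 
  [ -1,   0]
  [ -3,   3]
tr(A) = 2, det(A) = -3
Characteristic polynomial: λ² - tr(A)λ + det(A) = λ² - 2λ - 3
λ² - 2λ - 3 = (λ + 1)(λ - 3)

λ = 3, -1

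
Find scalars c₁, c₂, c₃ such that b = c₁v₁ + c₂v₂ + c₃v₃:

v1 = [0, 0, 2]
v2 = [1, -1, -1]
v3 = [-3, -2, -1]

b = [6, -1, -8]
c1 = -3, c2 = 3, c3 = -1

b = -3·v1 + 3·v2 + -1·v3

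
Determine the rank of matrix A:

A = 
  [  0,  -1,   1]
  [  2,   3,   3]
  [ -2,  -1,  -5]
Row reduce:
Swap R1 ↔ R2
R3 → R3 + (1)·R1
R3 → R3 + (2)·R2
REF = 
  [  2,   3,   3]
  [  0,  -1,   1]
  [  0,   0,   0]
Pivot columns: 1, 2 → 2 pivots.

rank(A) = 2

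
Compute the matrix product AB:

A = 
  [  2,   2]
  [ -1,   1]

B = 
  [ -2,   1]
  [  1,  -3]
A is 2×2 and B is 2×2, so AB is 2×2. Each entry is (row of A)·(column of B):
AB[1,1] = (2)(-2) + (2)(1) = -2
AB[1,2] = (2)(1) + (2)(-3) = -4
AB[2,1] = (-1)(-2) + (1)(1) = 3
AB[2,2] = (-1)(1) + (1)(-3) = -4

AB = 
  [ -2,  -4]
  [  3,  -4]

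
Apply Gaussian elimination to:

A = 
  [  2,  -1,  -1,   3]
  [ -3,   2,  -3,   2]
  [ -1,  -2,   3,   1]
Row operations:
R2 → R2 + (3/2)·R1
R3 → R3 + (1/2)·R1
R3 → R3 + (5)·R2

Resulting echelon form:
REF = 
  [   2,   -1,   -1,    3]
  [   0,  1/2, -9/2, 13/2]
  [   0,    0,  -20,   35]

Rank = 3 (number of non-zero pivot rows).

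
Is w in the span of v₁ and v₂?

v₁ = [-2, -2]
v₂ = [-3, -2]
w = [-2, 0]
Yes

Form the augmented matrix and row-reduce:
[v₁|v₂|w] = 
  [ -2,  -3,  -2]
  [ -2,  -2,   0]
R2 → R2 - (1)·R1
REF = 
  [ -2,  -3,  -2]
  [  0,   1,   2]

No row of the form [0 0 | nonzero], so the system is consistent. Back-substitution gives c₁ = -2, c₂ = 2: w = (-2)·v₁ + (2)·v₂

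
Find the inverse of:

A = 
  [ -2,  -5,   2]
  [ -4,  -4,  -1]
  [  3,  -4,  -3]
det(A) = (-2)·((-4)(-3) - (-1)(-4)) - (-5)·((-4)(-3) - (-1)(3)) + (2)·((-4)(-4) - (-4)(3))
  = (-2)(8) - (-5)(15) + (2)(28)
  = 115
det(A) = 115 ≠ 0, so A is invertible.

Cofactors Cᵢⱼ = (-1)ⁱ⁺ʲ·Mᵢⱼ:
C = 
  [  8, -15,  28]
  [-23,   0, -23]
  [ 13, -10, -12]

adj(A) = Cᵀ:
adj(A) = 
  [  8, -23,  13]
  [-15,   0, -10]
  [ 28, -23, -12]

A⁻¹ = (1/115) · adj(A):
A⁻¹ = 
  [  8/115,    -1/5,  13/115]
  [  -3/23,       0,   -2/23]
  [ 28/115,    -1/5, -12/115]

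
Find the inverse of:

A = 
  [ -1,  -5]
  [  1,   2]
det(A) = (-1)(2) - (-5)(1) = 3
For a 2×2 matrix, A⁻¹ = (1/det(A)) · [[d, -b], [-c, a]]
    = (1/3) · [[2, 5], [-1, -1]]

A⁻¹ = 
  [ 2/3,  5/3]
  [-1/3, -1/3]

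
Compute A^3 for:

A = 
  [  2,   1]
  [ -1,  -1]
A² = A·A:
A²[1,1] = (2)(2) + (1)(-1) = 3
A²[1,2] = (2)(1) + (1)(-1) = 1
A²[2,1] = (-1)(2) + (-1)(-1) = -1
A²[2,2] = (-1)(1) + (-1)(-1) = 0
A² = 
  [  3,   1]
  [ -1,   0]

A^3 = A^2·A:
A^3[1,1] = (3)(2) + (1)(-1) = 5
A^3[1,2] = (3)(1) + (1)(-1) = 2
A^3[2,1] = (-1)(2) + (0)(-1) = -2
A^3[2,2] = (-1)(1) + (0)(-1) = -1
A^3 = 
  [  5,   2]
  [ -2,  -1]

Therefore
A^3 = 
  [  5,   2]
  [ -2,  -1]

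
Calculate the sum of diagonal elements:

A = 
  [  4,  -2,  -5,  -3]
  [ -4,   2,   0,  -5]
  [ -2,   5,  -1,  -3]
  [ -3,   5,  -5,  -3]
2

tr(A) = 4 + 2 + -1 + -3 = 2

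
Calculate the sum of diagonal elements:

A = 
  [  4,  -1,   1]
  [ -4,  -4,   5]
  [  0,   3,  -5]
-5

tr(A) = 4 + -4 + -5 = -5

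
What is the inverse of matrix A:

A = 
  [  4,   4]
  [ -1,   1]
det(A) = (4)(1) - (4)(-1) = 8
For a 2×2 matrix, A⁻¹ = (1/det(A)) · [[d, -b], [-c, a]]
    = (1/8) · [[1, -4], [1, 4]]

A⁻¹ = 
  [ 1/8, -1/2]
  [ 1/8,  1/2]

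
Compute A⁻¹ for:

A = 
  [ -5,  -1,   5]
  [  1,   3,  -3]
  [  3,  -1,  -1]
det(A) = (-5)·((3)(-1) - (-3)(-1)) - (-1)·((1)(-1) - (-3)(3)) + (5)·((1)(-1) - (3)(3))
  = (-5)(-6) - (-1)(8) + (5)(-10)
  = -12
det(A) = -12 ≠ 0, so A is invertible.

Cofactors Cᵢⱼ = (-1)ⁱ⁺ʲ·Mᵢⱼ:
C = 
  [ -6,  -8, -10]
  [ -6, -10,  -8]
  [-12, -10, -14]

adj(A) = Cᵀ:
adj(A) = 
  [ -6,  -6, -12]
  [ -8, -10, -10]
  [-10,  -8, -14]

A⁻¹ = (-1/12) · adj(A):
A⁻¹ = 
  [1/2, 1/2,   1]
  [2/3, 5/6, 5/6]
  [5/6, 2/3, 7/6]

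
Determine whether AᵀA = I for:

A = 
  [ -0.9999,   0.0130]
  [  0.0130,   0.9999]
Yes

AᵀA = 
  [  1,   0]
  [  0,   1]
≈ I (equal to I up to the 4-dp rounding of the entries)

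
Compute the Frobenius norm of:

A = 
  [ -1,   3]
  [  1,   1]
||A||_F = 3.464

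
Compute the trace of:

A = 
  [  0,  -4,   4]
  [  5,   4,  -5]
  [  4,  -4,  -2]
2

tr(A) = 0 + 4 + -2 = 2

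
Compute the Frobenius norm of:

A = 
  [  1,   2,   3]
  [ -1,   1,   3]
||A||_F = 5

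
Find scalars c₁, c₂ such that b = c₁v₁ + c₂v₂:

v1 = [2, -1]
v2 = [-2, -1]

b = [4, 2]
c1 = 0, c2 = -2

b = 0·v1 + -2·v2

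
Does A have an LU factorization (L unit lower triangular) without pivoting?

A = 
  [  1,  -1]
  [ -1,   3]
Yes.
A[1,1] = 1 ≠ 0, so Gaussian elimination proceeds without a row swap: multiplier ℓ₂₁ = (-1)/(1) = -1, and U[2,2] = 3 - (-1)(-1) = 2.
L = 
  [  1,   0]
  [ -1,   1]
U = 
  [  1,  -1]
  [  0,   2]
Check row 2 of LU: [(-1)(1), (-1)(-1) + 2] = [-1, 3] = row 2 of A ✓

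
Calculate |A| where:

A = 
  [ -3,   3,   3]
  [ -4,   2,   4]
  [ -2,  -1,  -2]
Cofactor expansion along row 1:
det(A) = (-3)·((2)(-2) - (4)(-1)) - (3)·((-4)(-2) - (4)(-2)) + (3)·((-4)(-1) - (2)(-2))
  = (-3)(0) - (3)(16) + (3)(8)
  = -24

det(A) = -24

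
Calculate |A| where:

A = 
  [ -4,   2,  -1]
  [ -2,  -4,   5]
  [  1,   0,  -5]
-94

Cofactor expansion along row 1:
det(A) = (-4)·((-4)(-5) - (5)(0)) - (2)·((-2)(-5) - (5)(1)) + (-1)·((-2)(0) - (-4)(1))
  = (-4)(20) - (2)(5) + (-1)(4)
  = -94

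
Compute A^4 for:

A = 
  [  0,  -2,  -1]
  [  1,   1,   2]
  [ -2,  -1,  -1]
A^4 = 
  [  0,  -9,  -2]
  [  8,   8,  11]
  [-11,  -9,  -6]

A² = A·A:
A²[1,1] = (0)(0) + (-2)(1) + (-1)(-2) = 0
A²[1,2] = (0)(-2) + (-2)(1) + (-1)(-1) = -1
A²[1,3] = (0)(-1) + (-2)(2) + (-1)(-1) = -3
A²[2,1] = (1)(0) + (1)(1) + (2)(-2) = -3
A²[2,2] = (1)(-2) + (1)(1) + (2)(-1) = -3
A²[2,3] = (1)(-1) + (1)(2) + (2)(-1) = -1
A²[3,1] = (-2)(0) + (-1)(1) + (-1)(-2) = 1
A²[3,2] = (-2)(-2) + (-1)(1) + (-1)(-1) = 4
A²[3,3] = (-2)(-1) + (-1)(2) + (-1)(-1) = 1
A² = 
  [  0,  -1,  -3]
  [ -3,  -3,  -1]
  [  1,   4,   1]

A^3 = A^2·A:
A^3[1,1] = (0)(0) + (-1)(1) + (-3)(-2) = 5
A^3[1,2] = (0)(-2) + (-1)(1) + (-3)(-1) = 2
A^3[1,3] = (0)(-1) + (-1)(2) + (-3)(-1) = 1
A^3[2,1] = (-3)(0) + (-3)(1) + (-1)(-2) = -1
A^3[2,2] = (-3)(-2) + (-3)(1) + (-1)(-1) = 4
A^3[2,3] = (-3)(-1) + (-3)(2) + (-1)(-1) = -2
A^3[3,1] = (1)(0) + (4)(1) + (1)(-2) = 2
A^3[3,2] = (1)(-2) + (4)(1) + (1)(-1) = 1
A^3[3,3] = (1)(-1) + (4)(2) + (1)(-1) = 6
A^3 = 
  [  5,   2,   1]
  [ -1,   4,  -2]
  [  2,   1,   6]

A^4 = A^3·A:
A^4[1,1] = (5)(0) + (2)(1) + (1)(-2) = 0
A^4[1,2] = (5)(-2) + (2)(1) + (1)(-1) = -9
A^4[1,3] = (5)(-1) + (2)(2) + (1)(-1) = -2
A^4[2,1] = (-1)(0) + (4)(1) + (-2)(-2) = 8
A^4[2,2] = (-1)(-2) + (4)(1) + (-2)(-1) = 8
A^4[2,3] = (-1)(-1) + (4)(2) + (-2)(-1) = 11
A^4[3,1] = (2)(0) + (1)(1) + (6)(-2) = -11
A^4[3,2] = (2)(-2) + (1)(1) + (6)(-1) = -9
A^4[3,3] = (2)(-1) + (1)(2) + (6)(-1) = -6
A^4 = 
  [  0,  -9,  -2]
  [  8,   8,  11]
  [-11,  -9,  -6]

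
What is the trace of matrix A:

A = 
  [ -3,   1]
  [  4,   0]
-3

tr(A) = -3 + 0 = -3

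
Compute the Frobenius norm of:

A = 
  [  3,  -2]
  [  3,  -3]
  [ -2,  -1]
||A||_F = 6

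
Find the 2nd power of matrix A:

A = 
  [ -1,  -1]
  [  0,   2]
A² = A·A:
A²[1,1] = (-1)(-1) + (-1)(0) = 1
A²[1,2] = (-1)(-1) + (-1)(2) = -1
A²[2,1] = (0)(-1) + (2)(0) = 0
A²[2,2] = (0)(-1) + (2)(2) = 4
A² = 
  [  1,  -1]
  [  0,   4]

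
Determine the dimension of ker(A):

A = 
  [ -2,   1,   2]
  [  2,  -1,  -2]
nullity(A) = 2

Row reduce:
R2 → R2 + (1)·R1
REF = 
  [ -2,   1,   2]
  [  0,   0,   0]
Pivot columns: 1 → 1 pivot.
rank(A) = 1, so nullity(A) = 3 - 1 = 2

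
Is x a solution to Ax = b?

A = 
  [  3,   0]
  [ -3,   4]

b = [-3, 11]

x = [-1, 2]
Yes

Ax = [-3, 11] = b ✓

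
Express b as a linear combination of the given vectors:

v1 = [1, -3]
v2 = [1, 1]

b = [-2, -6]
c1 = 1, c2 = -3

b = 1·v1 + -3·v2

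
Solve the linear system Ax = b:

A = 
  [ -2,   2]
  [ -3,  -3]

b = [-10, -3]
x = [3, -2]

Row reduce the augmented matrix [A|b]:
R2 → R2 - (3/2)·R1
REF = 
  [ -2,   2, -10]
  [  0,  -6,  12]

Back-substitution:
x₂ = 12 / (-6) = -2
x₁ = (-10 - (2)(-2)) / (-2) = 3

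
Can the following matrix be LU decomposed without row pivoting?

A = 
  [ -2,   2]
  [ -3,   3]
Yes.
A[1,1] = -2 ≠ 0, so Gaussian elimination proceeds without a row swap: multiplier ℓ₂₁ = (-3)/(-2) = 3/2, and U[2,2] = 3 - (3/2)(2) = 0.
L = 
  [  1,   0]
  [3/2,   1]
U = 
  [ -2,   2]
  [  0,   0]
Check row 2 of LU: [(3/2)(-2), (3/2)(2) + 0] = [-3, 3] = row 2 of A ✓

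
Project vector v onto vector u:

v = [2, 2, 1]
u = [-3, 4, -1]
v·u = (2)(-3) + (2)(4) + (1)(-1) = 1
u·u = (-3)² + (4)² + (-1)² = 26
proj_u(v) = (v·u / u·u) × u = (1/26) × u

proj_u(v) = [-3/26, 2/13, -1/26]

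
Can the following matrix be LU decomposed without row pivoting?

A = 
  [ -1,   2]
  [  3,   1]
Yes.
A[1,1] = -1 ≠ 0, so Gaussian elimination proceeds without a row swap: multiplier ℓ₂₁ = (3)/(-1) = -3, and U[2,2] = 1 - (-3)(2) = 7.
L = 
  [  1,   0]
  [ -3,   1]
U = 
  [ -1,   2]
  [  0,   7]
Check row 2 of LU: [(-3)(-1), (-3)(2) + 7] = [3, 1] = row 2 of A ✓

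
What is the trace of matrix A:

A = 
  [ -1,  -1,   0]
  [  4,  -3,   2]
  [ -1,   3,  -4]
-8

tr(A) = -1 + -3 + -4 = -8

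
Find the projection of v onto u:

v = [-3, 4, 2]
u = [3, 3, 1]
proj_u(v) = [15/19, 15/19, 5/19]

v·u = (-3)(3) + (4)(3) + (2)(1) = 5
u·u = (3)² + (3)² + (1)² = 19
proj_u(v) = (v·u / u·u) × u = (5/19) × u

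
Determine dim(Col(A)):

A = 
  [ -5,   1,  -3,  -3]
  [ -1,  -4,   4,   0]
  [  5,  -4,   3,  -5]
dim(Col(A)) = 3

Row reduce:
R2 → R2 - (1/5)·R1
R3 → R3 + (1)·R1
R3 → R3 - (5/7)·R2
REF = 
  [   -5,     1,    -3,    -3]
  [    0, -21/5,  23/5,   3/5]
  [    0,     0, -23/7, -59/7]
Pivot columns: 1, 2, 3 → 3 pivots.
dim(Col(A)) = number of pivot columns = 3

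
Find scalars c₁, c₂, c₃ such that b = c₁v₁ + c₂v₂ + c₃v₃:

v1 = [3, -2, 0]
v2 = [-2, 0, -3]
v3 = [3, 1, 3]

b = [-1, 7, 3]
c1 = -2, c2 = 2, c3 = 3

b = -2·v1 + 2·v2 + 3·v3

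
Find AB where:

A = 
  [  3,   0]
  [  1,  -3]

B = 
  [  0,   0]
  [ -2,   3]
A is 2×2 and B is 2×2, so AB is 2×2. Each entry is (row of A)·(column of B):
AB[1,1] = (3)(0) + (0)(-2) = 0
AB[1,2] = (3)(0) + (0)(3) = 0
AB[2,1] = (1)(0) + (-3)(-2) = 6
AB[2,2] = (1)(0) + (-3)(3) = -9

AB = 
  [  0,   0]
  [  6,  -9]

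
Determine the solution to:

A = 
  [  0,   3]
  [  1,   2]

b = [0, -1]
Row reduce the augmented matrix [A|b]:
Swap R1 ↔ R2
REF = 
  [  1,   2,  -1]
  [  0,   3,   0]

Back-substitution:
x₂ = 0 / 3 = 0
x₁ = (-1 - (2)(0)) / 1 = -1

x = [-1, 0]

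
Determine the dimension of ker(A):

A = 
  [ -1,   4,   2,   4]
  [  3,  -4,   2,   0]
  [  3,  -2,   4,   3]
nullity(A) = 2

Row reduce:
R2 → R2 + (3)·R1
R3 → R3 + (3)·R1
R3 → R3 - (5/4)·R2
REF = 
  [ -1,   4,   2,   4]
  [  0,   8,   8,  12]
  [  0,   0,   0,   0]
Pivot columns: 1, 2 → 2 pivots.
rank(A) = 2, so nullity(A) = 4 - 2 = 2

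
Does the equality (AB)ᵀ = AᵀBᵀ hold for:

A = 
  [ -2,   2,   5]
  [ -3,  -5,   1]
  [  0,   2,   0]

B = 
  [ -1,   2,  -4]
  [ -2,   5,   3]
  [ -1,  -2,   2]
No

(AB)ᵀ = 
  [ -7,  12,  -4]
  [ -4, -33,  10]
  [ 24,  -1,   6]

AᵀBᵀ = 
  [ -4, -11,   8]
  [-20, -23,  12]
  [ -3,  -5,  -7]

The two matrices differ, so (AB)ᵀ ≠ AᵀBᵀ in general. The correct identity is (AB)ᵀ = BᵀAᵀ.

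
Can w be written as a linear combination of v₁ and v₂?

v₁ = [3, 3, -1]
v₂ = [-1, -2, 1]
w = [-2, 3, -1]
No

Form the augmented matrix and row-reduce:
[v₁|v₂|w] = 
  [  3,  -1,  -2]
  [  3,  -2,   3]
  [ -1,   1,  -1]
R2 → R2 - (1)·R1
R3 → R3 + (1/3)·R1
R3 → R3 + (2/3)·R2
REF = 
  [  3,  -1,  -2]
  [  0,  -1,   5]
  [  0,   0, 5/3]

Row 3 reads [0 0 | 5/3], i.e. 0 = 5/3, so the system is inconsistent and w ∉ span{v₁, v₂}.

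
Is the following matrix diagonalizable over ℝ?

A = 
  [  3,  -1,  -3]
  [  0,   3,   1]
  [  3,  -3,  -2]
No

Characteristic polynomial: det(λI - A) = λ³ - 4λ² + 9λ - 15
By the rational root theorem any rational root is an integer dividing 15; none of those is a root, so p(λ) has no rational roots and hence (being an irreducible cubic) no repeated roots.
Discriminant of the cubic: Δ = -1815
Δ < 0 ⇒ one real eigenvalue and a complex-conjugate pair: λ ≈ 2.719, 0.6405 + 2.26i, 0.6405 - 2.26i
Has complex eigenvalues (not diagonalizable over ℝ).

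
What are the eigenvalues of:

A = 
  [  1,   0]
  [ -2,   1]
λ = 1, 1

tr(A) = 2, det(A) = 1
Characteristic polynomial: λ² - tr(A)λ + det(A) = λ² - 2λ + 1
λ² - 2λ + 1 = (λ - 1)²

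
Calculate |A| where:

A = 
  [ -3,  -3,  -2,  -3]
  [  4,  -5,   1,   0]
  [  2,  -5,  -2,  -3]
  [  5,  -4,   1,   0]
21

Cofactor expansion along row 1: det(A) = a₁₁M₁₁ - a₁₂M₁₂ + a₁₃M₁₃ - a₁₄M₁₄

M₁₁ = det[[-5, 1, 0]; [-5, -2, -3]; [-4, 1, 0]]
  = (-5)·((-2)(0) - (-3)(1)) - (1)·((-5)(0) - (-3)(-4)) + (0)·((-5)(1) - (-2)(-4))
  = (-5)(3) - (1)(-12) + (0)(-13)
  = -3
M₁₂ = det[[4, 1, 0]; [2, -2, -3]; [5, 1, 0]]
  = (4)·((-2)(0) - (-3)(1)) - (1)·((2)(0) - (-3)(5)) + (0)·((2)(1) - (-2)(5))
  = (4)(3) - (1)(15) + (0)(12)
  = -3
M₁₃ = det[[4, -5, 0]; [2, -5, -3]; [5, -4, 0]]
  = (4)·((-5)(0) - (-3)(-4)) - (-5)·((2)(0) - (-3)(5)) + (0)·((2)(-4) - (-5)(5))
  = (4)(-12) - (-5)(15) + (0)(17)
  = 27
M₁₄ = det[[4, -5, 1]; [2, -5, -2]; [5, -4, 1]]
  = (4)·((-5)(1) - (-2)(-4)) - (-5)·((2)(1) - (-2)(5)) + (1)·((2)(-4) - (-5)(5))
  = (4)(-13) - (-5)(12) + (1)(17)
  = 25

det(A) = (-3)(-3) - (-3)(-3) + (-2)(27) - (-3)(25) = 21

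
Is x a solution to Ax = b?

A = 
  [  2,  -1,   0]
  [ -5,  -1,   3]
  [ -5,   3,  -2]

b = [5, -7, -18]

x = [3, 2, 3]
No

Ax = [4, -8, -15] ≠ b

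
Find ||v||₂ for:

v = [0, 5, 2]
5.385

||v||₂ = √((0)² + (5)² + (2)²) = √29 = 5.385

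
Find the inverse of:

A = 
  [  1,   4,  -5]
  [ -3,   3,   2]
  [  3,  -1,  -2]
det(A) = (1)·((3)(-2) - (2)(-1)) - (4)·((-3)(-2) - (2)(3)) + (-5)·((-3)(-1) - (3)(3))
  = (1)(-4) - (4)(0) + (-5)(-6)
  = 26
det(A) = 26 ≠ 0, so A is invertible.

Cofactors Cᵢⱼ = (-1)ⁱ⁺ʲ·Mᵢⱼ:
C = 
  [ -4,   0,  -6]
  [ 13,  13,  13]
  [ 23,  13,  15]

adj(A) = Cᵀ:
adj(A) = 
  [ -4,  13,  23]
  [  0,  13,  13]
  [ -6,  13,  15]

A⁻¹ = (1/26) · adj(A):
A⁻¹ = 
  [-2/13,   1/2, 23/26]
  [    0,   1/2,   1/2]
  [-3/13,   1/2, 15/26]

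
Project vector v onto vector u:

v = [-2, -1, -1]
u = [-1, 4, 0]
proj_u(v) = [2/17, -8/17, 0]

v·u = (-2)(-1) + (-1)(4) + (-1)(0) = -2
u·u = (-1)² + (4)² + (0)² = 17
proj_u(v) = (v·u / u·u) × u = (-2/17) × u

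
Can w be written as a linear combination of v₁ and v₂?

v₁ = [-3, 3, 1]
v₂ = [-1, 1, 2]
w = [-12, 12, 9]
Yes

Form the augmented matrix and row-reduce:
[v₁|v₂|w] = 
  [ -3,  -1, -12]
  [  3,   1,  12]
  [  1,   2,   9]
R2 → R2 + (1)·R1
R3 → R3 + (1/3)·R1
Swap R2 ↔ R3
REF = 
  [ -3,  -1, -12]
  [  0, 5/3,   5]
  [  0,   0,   0]

No row of the form [0 0 | nonzero], so the system is consistent. Back-substitution gives c₁ = 3, c₂ = 3: w = (3)·v₁ + (3)·v₂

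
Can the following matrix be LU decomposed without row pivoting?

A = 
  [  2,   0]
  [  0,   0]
Yes.
A[1,1] = 2 ≠ 0, so Gaussian elimination proceeds without a row swap: multiplier ℓ₂₁ = (0)/(2) = 0, and U[2,2] = 0 - (0)(0) = 0.
L = 
  [  1,   0]
  [  0,   1]
U = 
  [  2,   0]
  [  0,   0]
Check row 2 of LU: [(0)(2), (0)(0) + 0] = [0, 0] = row 2 of A ✓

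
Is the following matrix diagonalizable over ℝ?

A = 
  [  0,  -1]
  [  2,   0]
No

tr(A) = 0, det(A) = 2
Characteristic polynomial: λ² - tr(A)λ + det(A) = λ² + 2
λ² + 2 = 0  ⇒  λ = (0 ± √((0)² - 4·(2)))/2 = (0 ± √(-8))/2
  = i√2,  -i√2
Eigenvalues: i√2, -i√2  (≈ 0 + 1.414i, 0 - 1.414i)
Has complex eigenvalues (not diagonalizable over ℝ).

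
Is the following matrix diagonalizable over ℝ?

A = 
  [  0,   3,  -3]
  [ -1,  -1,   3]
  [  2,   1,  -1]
No

Characteristic polynomial: det(λI - A) = λ³ + 2λ² + 7λ - 12
By the rational root theorem any rational root is an integer dividing 12; none of those is a root, so p(λ) has no rational roots and hence (being an irreducible cubic) no repeated roots.
Discriminant of the cubic: Δ = -7704
Δ < 0 ⇒ one real eigenvalue and a complex-conjugate pair: λ ≈ -1.568 + 2.847i, -1.568 - 2.847i, 1.136
Has complex eigenvalues (not diagonalizable over ℝ).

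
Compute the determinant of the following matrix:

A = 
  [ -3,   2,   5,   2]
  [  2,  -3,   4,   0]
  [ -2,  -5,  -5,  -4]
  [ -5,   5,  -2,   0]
206

Cofactor expansion along row 1: det(A) = a₁₁M₁₁ - a₁₂M₁₂ + a₁₃M₁₃ - a₁₄M₁₄

M₁₁ = det[[-3, 4, 0]; [-5, -5, -4]; [5, -2, 0]]
  = (-3)·((-5)(0) - (-4)(-2)) - (4)·((-5)(0) - (-4)(5)) + (0)·((-5)(-2) - (-5)(5))
  = (-3)(-8) - (4)(20) + (0)(35)
  = -56
M₁₂ = det[[2, 4, 0]; [-2, -5, -4]; [-5, -2, 0]]
  = (2)·((-5)(0) - (-4)(-2)) - (4)·((-2)(0) - (-4)(-5)) + (0)·((-2)(-2) - (-5)(-5))
  = (2)(-8) - (4)(-20) + (0)(-21)
  = 64
M₁₃ = det[[2, -3, 0]; [-2, -5, -4]; [-5, 5, 0]]
  = (2)·((-5)(0) - (-4)(5)) - (-3)·((-2)(0) - (-4)(-5)) + (0)·((-2)(5) - (-5)(-5))
  = (2)(20) - (-3)(-20) + (0)(-35)
  = -20
M₁₄ = det[[2, -3, 4]; [-2, -5, -5]; [-5, 5, -2]]
  = (2)·((-5)(-2) - (-5)(5)) - (-3)·((-2)(-2) - (-5)(-5)) + (4)·((-2)(5) - (-5)(-5))
  = (2)(35) - (-3)(-21) + (4)(-35)
  = -133

det(A) = (-3)(-56) - (2)(64) + (5)(-20) - (2)(-133) = 206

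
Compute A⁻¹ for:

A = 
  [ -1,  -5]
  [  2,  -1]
det(A) = (-1)(-1) - (-5)(2) = 11
For a 2×2 matrix, A⁻¹ = (1/det(A)) · [[d, -b], [-c, a]]
    = (1/11) · [[-1, 5], [-2, -1]]

A⁻¹ = 
  [-1/11,  5/11]
  [-2/11, -1/11]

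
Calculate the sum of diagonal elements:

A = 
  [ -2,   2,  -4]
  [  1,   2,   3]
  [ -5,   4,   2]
2

tr(A) = -2 + 2 + 2 = 2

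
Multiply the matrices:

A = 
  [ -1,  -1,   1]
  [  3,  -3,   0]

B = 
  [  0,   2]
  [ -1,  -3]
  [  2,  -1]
A is 2×3 and B is 3×2, so AB is 2×2. Each entry is (row of A)·(column of B):
AB[1,1] = (-1)(0) + (-1)(-1) + (1)(2) = 3
AB[1,2] = (-1)(2) + (-1)(-3) + (1)(-1) = 0
AB[2,1] = (3)(0) + (-3)(-1) + (0)(2) = 3
AB[2,2] = (3)(2) + (-3)(-3) + (0)(-1) = 15

AB = 
  [  3,   0]
  [  3,  15]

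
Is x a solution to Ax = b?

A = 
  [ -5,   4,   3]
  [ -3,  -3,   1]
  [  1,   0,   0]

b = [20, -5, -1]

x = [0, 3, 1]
No

Ax = [15, -8, 0] ≠ b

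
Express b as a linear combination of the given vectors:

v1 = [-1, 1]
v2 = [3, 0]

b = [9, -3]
c1 = -3, c2 = 2

b = -3·v1 + 2·v2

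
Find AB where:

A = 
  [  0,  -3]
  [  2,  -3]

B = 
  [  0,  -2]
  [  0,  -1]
AB = 
  [  0,   3]
  [  0,  -1]

A is 2×2 and B is 2×2, so AB is 2×2. Each entry is (row of A)·(column of B):
AB[1,1] = (0)(0) + (-3)(0) = 0
AB[1,2] = (0)(-2) + (-3)(-1) = 3
AB[2,1] = (2)(0) + (-3)(0) = 0
AB[2,2] = (2)(-2) + (-3)(-1) = -1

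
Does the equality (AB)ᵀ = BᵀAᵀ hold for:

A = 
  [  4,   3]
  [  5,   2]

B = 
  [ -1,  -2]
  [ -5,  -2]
Yes

(AB)ᵀ = 
  [-19, -15]
  [-14, -14]

BᵀAᵀ = 
  [-19, -15]
  [-14, -14]

Both sides are equal — this is the standard identity (AB)ᵀ = BᵀAᵀ, which holds for all A, B.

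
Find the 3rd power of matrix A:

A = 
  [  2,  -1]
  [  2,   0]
A^3 = 
  [  0,  -2]
  [  4,  -4]

A² = A·A:
A²[1,1] = (2)(2) + (-1)(2) = 2
A²[1,2] = (2)(-1) + (-1)(0) = -2
A²[2,1] = (2)(2) + (0)(2) = 4
A²[2,2] = (2)(-1) + (0)(0) = -2
A² = 
  [  2,  -2]
  [  4,  -2]

A^3 = A^2·A:
A^3[1,1] = (2)(2) + (-2)(2) = 0
A^3[1,2] = (2)(-1) + (-2)(0) = -2
A^3[2,1] = (4)(2) + (-2)(2) = 4
A^3[2,2] = (4)(-1) + (-2)(0) = -4
A^3 = 
  [  0,  -2]
  [  4,  -4]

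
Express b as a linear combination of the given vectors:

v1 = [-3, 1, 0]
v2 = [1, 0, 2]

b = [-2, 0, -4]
c1 = 0, c2 = -2

b = 0·v1 + -2·v2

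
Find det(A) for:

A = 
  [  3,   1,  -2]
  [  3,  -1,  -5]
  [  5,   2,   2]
-29

Cofactor expansion along row 1:
det(A) = (3)·((-1)(2) - (-5)(2)) - (1)·((3)(2) - (-5)(5)) + (-2)·((3)(2) - (-1)(5))
  = (3)(8) - (1)(31) + (-2)(11)
  = -29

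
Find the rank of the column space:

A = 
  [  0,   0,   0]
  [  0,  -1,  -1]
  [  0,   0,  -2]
dim(Col(A)) = 2

Row reduce:
Swap R1 ↔ R2
Swap R2 ↔ R3
REF = 
  [  0,  -1,  -1]
  [  0,   0,  -2]
  [  0,   0,   0]
Pivot columns: 2, 3 → 2 pivots.
dim(Col(A)) = number of pivot columns = 2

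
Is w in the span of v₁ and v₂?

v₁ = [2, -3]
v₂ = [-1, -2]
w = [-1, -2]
Yes

Form the augmented matrix and row-reduce:
[v₁|v₂|w] = 
  [  2,  -1,  -1]
  [ -3,  -2,  -2]
R2 → R2 + (3/2)·R1
REF = 
  [   2,   -1,   -1]
  [   0, -7/2, -7/2]

No row of the form [0 0 | nonzero], so the system is consistent. Back-substitution gives c₁ = 0, c₂ = 1: w = (0)·v₁ + (1)·v₂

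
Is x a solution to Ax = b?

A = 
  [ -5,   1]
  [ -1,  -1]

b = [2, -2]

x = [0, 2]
Yes

Ax = [2, -2] = b ✓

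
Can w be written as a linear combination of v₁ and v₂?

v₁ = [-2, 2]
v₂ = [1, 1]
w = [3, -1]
Yes

Form the augmented matrix and row-reduce:
[v₁|v₂|w] = 
  [ -2,   1,   3]
  [  2,   1,  -1]
R2 → R2 + (1)·R1
REF = 
  [ -2,   1,   3]
  [  0,   2,   2]

No row of the form [0 0 | nonzero], so the system is consistent. Back-substitution gives c₁ = -1, c₂ = 1: w = (-1)·v₁ + (1)·v₂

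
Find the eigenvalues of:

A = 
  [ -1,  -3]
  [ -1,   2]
tr(A) = 1, det(A) = -5
Characteristic polynomial: λ² - tr(A)λ + det(A) = λ² - λ - 5
λ² - λ - 5 = 0  ⇒  λ = (1 ± √((-1)² - 4·(-5)))/2 = (1 ± √(21))/2
  = (1 + √21)/2,  (1 - √21)/2

λ = (1 + √21)/2, (1 - √21)/2  (≈ 2.791, -1.791)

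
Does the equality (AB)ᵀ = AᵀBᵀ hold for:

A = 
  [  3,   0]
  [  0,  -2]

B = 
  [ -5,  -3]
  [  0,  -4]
No

(AB)ᵀ = 
  [-15,   0]
  [ -9,   8]

AᵀBᵀ = 
  [-15,   0]
  [  6,   8]

The two matrices differ, so (AB)ᵀ ≠ AᵀBᵀ in general. The correct identity is (AB)ᵀ = BᵀAᵀ.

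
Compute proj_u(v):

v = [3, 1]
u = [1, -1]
v·u = (3)(1) + (1)(-1) = 2
u·u = (1)² + (-1)² = 2
proj_u(v) = (v·u / u·u) × u = (2/2) × u = (1) × u

proj_u(v) = [1, -1]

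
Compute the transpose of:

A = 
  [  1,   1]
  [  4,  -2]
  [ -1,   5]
Aᵀ = 
  [  1,   4,  -1]
  [  1,  -2,   5]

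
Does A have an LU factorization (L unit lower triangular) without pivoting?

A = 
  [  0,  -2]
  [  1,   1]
No.
A[1,1] = 0 but A[2,1] = 1 ≠ 0. Any LU with L unit lower triangular has (LU)[1,1] = U[1,1] and (LU)[2,1] = L[2,1]·U[1,1]; matching A forces U[1,1] = 0, which then forces (LU)[2,1] = 0 ≠ 1. A row swap (pivoting) is required.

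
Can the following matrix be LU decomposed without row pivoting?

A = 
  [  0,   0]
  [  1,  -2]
No.
A[1,1] = 0 but A[2,1] = 1 ≠ 0. Any LU with L unit lower triangular has (LU)[1,1] = U[1,1] and (LU)[2,1] = L[2,1]·U[1,1]; matching A forces U[1,1] = 0, which then forces (LU)[2,1] = 0 ≠ 1. A row swap (pivoting) is required.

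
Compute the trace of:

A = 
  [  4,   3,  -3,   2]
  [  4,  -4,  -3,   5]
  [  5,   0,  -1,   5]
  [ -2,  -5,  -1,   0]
-1

tr(A) = 4 + -4 + -1 + 0 = -1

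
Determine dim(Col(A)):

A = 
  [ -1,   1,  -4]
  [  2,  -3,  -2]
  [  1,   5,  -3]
Row reduce:
R2 → R2 + (2)·R1
R3 → R3 + (1)·R1
R3 → R3 + (6)·R2
REF = 
  [ -1,   1,  -4]
  [  0,  -1, -10]
  [  0,   0, -67]
Pivot columns: 1, 2, 3 → 3 pivots.
dim(Col(A)) = number of pivot columns = 3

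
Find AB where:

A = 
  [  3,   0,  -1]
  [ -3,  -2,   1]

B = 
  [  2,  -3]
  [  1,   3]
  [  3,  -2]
AB = 
  [  3,  -7]
  [ -5,   1]

A is 2×3 and B is 3×2, so AB is 2×2. Each entry is (row of A)·(column of B):
AB[1,1] = (3)(2) + (0)(1) + (-1)(3) = 3
AB[1,2] = (3)(-3) + (0)(3) + (-1)(-2) = -7
AB[2,1] = (-3)(2) + (-2)(1) + (1)(3) = -5
AB[2,2] = (-3)(-3) + (-2)(3) + (1)(-2) = 1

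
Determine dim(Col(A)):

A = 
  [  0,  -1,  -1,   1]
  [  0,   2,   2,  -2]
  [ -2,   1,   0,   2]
dim(Col(A)) = 2

Row reduce:
Swap R1 ↔ R3
R3 → R3 + (1/2)·R2
REF = 
  [ -2,   1,   0,   2]
  [  0,   2,   2,  -2]
  [  0,   0,   0,   0]
Pivot columns: 1, 2 → 2 pivots.
dim(Col(A)) = number of pivot columns = 2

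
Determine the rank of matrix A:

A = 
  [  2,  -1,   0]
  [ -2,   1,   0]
rank(A) = 1

Row reduce:
R2 → R2 + (1)·R1
REF = 
  [  2,  -1,   0]
  [  0,   0,   0]
Pivot columns: 1 → 1 pivot.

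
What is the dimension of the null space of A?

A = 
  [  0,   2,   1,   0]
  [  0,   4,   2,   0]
nullity(A) = 3

Row reduce:
R2 → R2 - (2)·R1
REF = 
  [  0,   2,   1,   0]
  [  0,   0,   0,   0]
Pivot columns: 2 → 1 pivot.
rank(A) = 1, so nullity(A) = 4 - 1 = 3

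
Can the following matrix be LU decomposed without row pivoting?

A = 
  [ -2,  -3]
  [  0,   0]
Yes.
A[1,1] = -2 ≠ 0, so Gaussian elimination proceeds without a row swap: multiplier ℓ₂₁ = (0)/(-2) = 0, and U[2,2] = 0 - (0)(-3) = 0.
L = 
  [  1,   0]
  [  0,   1]
U = 
  [ -2,  -3]
  [  0,   0]
Check row 2 of LU: [(0)(-2), (0)(-3) + 0] = [0, 0] = row 2 of A ✓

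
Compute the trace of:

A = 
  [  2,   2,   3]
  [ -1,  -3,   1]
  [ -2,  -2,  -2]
-3

tr(A) = 2 + -3 + -2 = -3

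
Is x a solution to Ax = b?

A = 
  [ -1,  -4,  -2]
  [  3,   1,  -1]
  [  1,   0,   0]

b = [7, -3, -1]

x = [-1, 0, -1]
No

Ax = [3, -2, -1] ≠ b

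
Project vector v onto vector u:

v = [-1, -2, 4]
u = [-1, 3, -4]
v·u = (-1)(-1) + (-2)(3) + (4)(-4) = -21
u·u = (-1)² + (3)² + (-4)² = 26
proj_u(v) = (v·u / u·u) × u = (-21/26) × u

proj_u(v) = [21/26, -63/26, 42/13]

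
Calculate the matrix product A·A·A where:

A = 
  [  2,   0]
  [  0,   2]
A² = A·A:
A²[1,1] = (2)(2) + (0)(0) = 4
A²[1,2] = (2)(0) + (0)(2) = 0
A²[2,1] = (0)(2) + (2)(0) = 0
A²[2,2] = (0)(0) + (2)(2) = 4
A² = 
  [  4,   0]
  [  0,   4]

A^3 = A^2·A:
A^3[1,1] = (4)(2) + (0)(0) = 8
A^3[1,2] = (4)(0) + (0)(2) = 0
A^3[2,1] = (0)(2) + (4)(0) = 0
A^3[2,2] = (0)(0) + (4)(2) = 8
A^3 = 
  [  8,   0]
  [  0,   8]

Therefore
A^3 = 
  [  8,   0]
  [  0,   8]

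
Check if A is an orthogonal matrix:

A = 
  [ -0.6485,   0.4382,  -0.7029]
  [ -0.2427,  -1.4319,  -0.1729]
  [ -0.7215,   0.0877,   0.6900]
No

AᵀA = 
  [  1,   0.0001,   0]
  [  0.0001,   2.2500,   0.0001]
  [  0,   0.0001,   1.0001]
≠ I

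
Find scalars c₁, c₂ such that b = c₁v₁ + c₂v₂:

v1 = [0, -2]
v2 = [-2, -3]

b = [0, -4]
c1 = 2, c2 = 0

b = 2·v1 + 0·v2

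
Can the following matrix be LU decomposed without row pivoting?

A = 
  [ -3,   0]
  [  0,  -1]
Yes.
A[1,1] = -3 ≠ 0, so Gaussian elimination proceeds without a row swap: multiplier ℓ₂₁ = (0)/(-3) = 0, and U[2,2] = -1 - (0)(0) = -1.
L = 
  [  1,   0]
  [  0,   1]
U = 
  [ -3,   0]
  [  0,  -1]
Check row 2 of LU: [(0)(-3), (0)(0) + (-1)] = [0, -1] = row 2 of A ✓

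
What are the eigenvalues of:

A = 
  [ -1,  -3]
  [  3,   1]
λ = 2i√2, -2i√2  (≈ 0 + 2.828i, 0 - 2.828i)

tr(A) = 0, det(A) = 8
Characteristic polynomial: λ² - tr(A)λ + det(A) = λ² + 8
λ² + 8 = 0  ⇒  λ = (0 ± √((0)² - 4·(8)))/2 = (0 ± √(-32))/2
  = 2i√2,  -2i√2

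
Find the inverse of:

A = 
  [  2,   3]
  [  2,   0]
det(A) = (2)(0) - (3)(2) = -6
For a 2×2 matrix, A⁻¹ = (1/det(A)) · [[d, -b], [-c, a]]
    = (-1/6) · [[0, -3], [-2, 2]]

A⁻¹ = 
  [   0,  1/2]
  [ 1/3, -1/3]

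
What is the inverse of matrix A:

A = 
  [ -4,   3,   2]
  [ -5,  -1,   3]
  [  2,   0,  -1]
det(A) = (-4)·((-1)(-1) - (3)(0)) - (3)·((-5)(-1) - (3)(2)) + (2)·((-5)(0) - (-1)(2))
  = (-4)(1) - (3)(-1) + (2)(2)
  = 3
det(A) = 3 ≠ 0, so A is invertible.

Cofactors Cᵢⱼ = (-1)ⁱ⁺ʲ·Mᵢⱼ:
C = 
  [  1,   1,   2]
  [  3,   0,   6]
  [ 11,   2,  19]

adj(A) = Cᵀ:
adj(A) = 
  [  1,   3,  11]
  [  1,   0,   2]
  [  2,   6,  19]

A⁻¹ = (1/3) · adj(A):
A⁻¹ = 
  [ 1/3,    1, 11/3]
  [ 1/3,    0,  2/3]
  [ 2/3,    2, 19/3]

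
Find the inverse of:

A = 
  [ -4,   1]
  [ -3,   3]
det(A) = (-4)(3) - (1)(-3) = -9
For a 2×2 matrix, A⁻¹ = (1/det(A)) · [[d, -b], [-c, a]]
    = (-1/9) · [[3, -1], [3, -4]]

A⁻¹ = 
  [-1/3,  1/9]
  [-1/3,  4/9]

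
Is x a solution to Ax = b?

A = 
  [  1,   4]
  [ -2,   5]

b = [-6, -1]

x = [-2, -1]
Yes

Ax = [-6, -1] = b ✓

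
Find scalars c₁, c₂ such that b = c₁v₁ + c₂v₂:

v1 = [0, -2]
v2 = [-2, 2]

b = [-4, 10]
c1 = -3, c2 = 2

b = -3·v1 + 2·v2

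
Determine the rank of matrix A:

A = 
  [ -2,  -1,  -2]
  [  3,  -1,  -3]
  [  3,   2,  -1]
Row reduce:
R2 → R2 + (3/2)·R1
R3 → R3 + (3/2)·R1
R3 → R3 + (1/5)·R2
REF = 
  [   -2,    -1,    -2]
  [    0,  -5/2,    -6]
  [    0,     0, -26/5]
Pivot columns: 1, 2, 3 → 3 pivots.

rank(A) = 3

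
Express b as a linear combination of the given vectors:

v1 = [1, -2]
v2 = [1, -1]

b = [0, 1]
c1 = -1, c2 = 1

b = -1·v1 + 1·v2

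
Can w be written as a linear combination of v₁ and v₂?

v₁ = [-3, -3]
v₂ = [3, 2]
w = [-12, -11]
Yes

Form the augmented matrix and row-reduce:
[v₁|v₂|w] = 
  [ -3,   3, -12]
  [ -3,   2, -11]
R2 → R2 - (1)·R1
REF = 
  [ -3,   3, -12]
  [  0,  -1,   1]

No row of the form [0 0 | nonzero], so the system is consistent. Back-substitution gives c₁ = 3, c₂ = -1: w = (3)·v₁ + (-1)·v₂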